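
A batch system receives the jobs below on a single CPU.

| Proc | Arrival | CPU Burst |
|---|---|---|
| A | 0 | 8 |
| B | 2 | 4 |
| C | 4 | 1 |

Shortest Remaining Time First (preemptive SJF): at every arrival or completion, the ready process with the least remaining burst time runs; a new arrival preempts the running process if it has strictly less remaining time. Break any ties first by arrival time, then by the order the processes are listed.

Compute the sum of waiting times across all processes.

6

Timeline: | A 0-2 | B 2-4 | C 4-5 | B 5-7 | A 7-13 |
Completion: A=13  B=7  C=5
Waiting = turnaround − burst: A=5, B=1, C=0
Total waiting = 5 + 1 + 0 = 6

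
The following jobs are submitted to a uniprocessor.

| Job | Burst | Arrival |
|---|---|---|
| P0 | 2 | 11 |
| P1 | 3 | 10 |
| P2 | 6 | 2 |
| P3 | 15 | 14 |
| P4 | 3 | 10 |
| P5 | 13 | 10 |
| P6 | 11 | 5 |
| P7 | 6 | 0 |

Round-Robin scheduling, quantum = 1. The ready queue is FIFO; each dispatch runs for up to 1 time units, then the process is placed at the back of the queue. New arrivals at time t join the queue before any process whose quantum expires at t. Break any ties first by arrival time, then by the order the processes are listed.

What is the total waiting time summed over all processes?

Gantt: | P7 0-2 | P2 2-3 | P7 3-4 | P2 4-5 | P7 5-6 | P6 6-7 | P2 7-8 | P7 8-9 | P6 9-10 | P2 10-11 | P7 11-12 | P1 12-13 | P4 13-14 | P5 14-15 | P6 15-16 | P0 16-17 | P2 17-18 | P1 18-19 | P3 19-20 | P4 20-21 | P5 21-22 | P6 22-23 | P0 23-24 | P2 24-25 | P1 25-26 | P3 26-27 | P4 27-28 | P5 28-29 | P6 29-30 | P3 30-31 | P5 31-32 | P6 32-33 | P3 33-34 | P5 34-35 | P6 35-36 | P3 36-37 | P5 37-38 | P6 38-39 | P3 39-40 | P5 40-41 | P6 41-42 | P3 42-43 | P5 43-44 | P6 44-45 | P3 45-46 | P5 46-47 | P6 47-48 | P3 48-49 | P5 49-50 | P3 50-51 | P5 51-52 | P3 52-53 | P5 53-54 | P3 54-55 | P5 55-56 | P3 56-59 |
Completion: P0=24  P1=26  P2=25  P3=59  P4=28  P5=56  P6=48  P7=12
Waiting = turnaround − burst: P0=11, P1=13, P2=17, P3=30, P4=15, P5=33, P6=32, P7=6
Total waiting = 11 + 13 + 17 + 30 + 15 + 33 + 32 + 6 = 157

157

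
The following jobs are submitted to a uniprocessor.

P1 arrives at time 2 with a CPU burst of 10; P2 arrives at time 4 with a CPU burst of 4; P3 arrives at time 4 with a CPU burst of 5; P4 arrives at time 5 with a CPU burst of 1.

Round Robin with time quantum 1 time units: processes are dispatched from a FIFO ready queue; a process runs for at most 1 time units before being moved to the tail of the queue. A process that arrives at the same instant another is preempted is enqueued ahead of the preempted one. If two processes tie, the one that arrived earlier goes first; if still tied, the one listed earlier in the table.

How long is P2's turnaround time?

11

Gantt: | idle 0-2 | P1 2-4 | P2 4-5 | P3 5-6 | P1 6-7 | P4 7-8 | P2 8-9 | P3 9-10 | P1 10-11 | P2 11-12 | P3 12-13 | P1 13-14 | P2 14-15 | P3 15-16 | P1 16-17 | P3 17-18 | P1 18-22 |
Completion: P1=22  P2=15  P3=18  P4=8
Turnaround (C−A): P1=20  P2=11  P3=14  P4=3
Turnaround(P2) = completion − arrival = 15 − 4 = 11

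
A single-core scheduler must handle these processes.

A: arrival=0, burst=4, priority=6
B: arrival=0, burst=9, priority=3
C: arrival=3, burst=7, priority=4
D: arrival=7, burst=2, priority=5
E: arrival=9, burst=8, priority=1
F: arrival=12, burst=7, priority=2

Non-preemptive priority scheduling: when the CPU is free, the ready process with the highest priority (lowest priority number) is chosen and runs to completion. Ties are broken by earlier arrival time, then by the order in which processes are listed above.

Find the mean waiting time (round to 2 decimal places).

13.83

Gantt: | B 0-9 | E 9-17 | F 17-24 | C 24-31 | D 31-33 | A 33-37 |
Completion: A=37  B=9  C=31  D=33  E=17  F=24
Turnaround (C−A): A=37  B=9  C=28  D=26  E=8  F=12
Waiting times: A=33, B=0, C=21, D=24, E=0, F=5
Average waiting = (33+0+21+24+0+5) / 6 = 83/6 = 13.83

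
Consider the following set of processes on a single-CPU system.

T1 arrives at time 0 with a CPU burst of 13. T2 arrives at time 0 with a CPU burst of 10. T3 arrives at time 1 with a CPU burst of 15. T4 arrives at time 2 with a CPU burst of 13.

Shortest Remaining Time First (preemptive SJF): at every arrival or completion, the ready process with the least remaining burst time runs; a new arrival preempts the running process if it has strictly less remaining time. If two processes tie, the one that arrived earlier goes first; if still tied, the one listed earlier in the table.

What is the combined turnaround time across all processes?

117

Schedule: | T2 0-10 | T1 10-23 | T4 23-36 | T3 36-51 |
Completion: T1=23  T2=10  T3=51  T4=36
Turnaround = completion − arrival: T1=23, T2=10, T3=50, T4=34
Total turnaround = 23 + 10 + 50 + 34 = 117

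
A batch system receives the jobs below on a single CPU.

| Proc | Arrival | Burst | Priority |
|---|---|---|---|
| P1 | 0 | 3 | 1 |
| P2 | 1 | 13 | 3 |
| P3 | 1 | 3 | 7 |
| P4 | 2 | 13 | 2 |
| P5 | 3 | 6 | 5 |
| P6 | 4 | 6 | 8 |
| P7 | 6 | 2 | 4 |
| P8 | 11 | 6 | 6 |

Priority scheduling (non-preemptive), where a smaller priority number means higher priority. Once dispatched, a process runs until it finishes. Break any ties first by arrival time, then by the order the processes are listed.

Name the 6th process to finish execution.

Schedule: | P1 0-3 | P4 3-16 | P2 16-29 | P7 29-31 | P5 31-37 | P8 37-43 | P3 43-46 | P6 46-52 |
Completion: P1=3  P2=29  P3=46  P4=16  P5=37  P6=52  P7=31  P8=43
Finish order: P1 → P4 → P2 → P7 → P5 → P8 → P3 → P6

P8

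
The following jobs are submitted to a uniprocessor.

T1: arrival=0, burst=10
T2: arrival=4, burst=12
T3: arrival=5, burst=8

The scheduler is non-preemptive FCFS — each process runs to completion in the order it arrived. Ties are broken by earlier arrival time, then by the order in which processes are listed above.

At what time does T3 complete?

Timeline: | T1 0-10 | T2 10-22 | T3 22-30 |
Completion: T1=10  T2=22  T3=30
Turnaround (C−A): T1=10  T2=18  T3=25

30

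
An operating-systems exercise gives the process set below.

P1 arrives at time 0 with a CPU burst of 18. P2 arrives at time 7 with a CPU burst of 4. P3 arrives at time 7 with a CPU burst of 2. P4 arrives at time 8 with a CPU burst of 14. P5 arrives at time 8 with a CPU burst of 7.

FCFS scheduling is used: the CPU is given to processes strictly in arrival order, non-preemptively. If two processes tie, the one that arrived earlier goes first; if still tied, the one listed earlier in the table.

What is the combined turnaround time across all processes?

Timeline: | P1 0-18 | P2 18-22 | P3 22-24 | P4 24-38 | P5 38-45 |
Completion: P1=18  P2=22  P3=24  P4=38  P5=45
Turnaround = completion − arrival: P1=18, P2=15, P3=17, P4=30, P5=37
Total turnaround = 18 + 15 + 17 + 30 + 37 = 117

117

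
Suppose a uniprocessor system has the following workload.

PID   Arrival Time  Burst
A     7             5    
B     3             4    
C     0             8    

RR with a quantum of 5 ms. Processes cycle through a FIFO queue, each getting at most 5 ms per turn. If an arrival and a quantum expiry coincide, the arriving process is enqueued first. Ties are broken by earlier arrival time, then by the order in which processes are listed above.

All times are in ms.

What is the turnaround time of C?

Schedule: | C 0-5 | B 5-9 | C 9-12 | A 12-17 |
Completion: A=17  B=9  C=12
Turnaround (C−A): A=10  B=6  C=12
Turnaround(C) = completion − arrival = 12 − 0 = 12

12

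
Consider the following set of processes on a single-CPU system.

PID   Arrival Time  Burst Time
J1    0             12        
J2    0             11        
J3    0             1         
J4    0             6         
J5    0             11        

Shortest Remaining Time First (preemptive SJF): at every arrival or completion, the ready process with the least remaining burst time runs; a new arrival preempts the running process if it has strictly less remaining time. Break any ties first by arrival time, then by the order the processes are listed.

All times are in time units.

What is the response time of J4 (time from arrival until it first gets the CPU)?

1

Gantt: | J3 0-1 | J4 1-7 | J2 7-18 | J5 18-29 | J1 29-41 |
Completion: J1=41  J2=18  J3=1  J4=7  J5=29
Turnaround (C−A): J1=41  J2=18  J3=1  J4=7  J5=29
Response(J4) = first start − arrival = 1 − 0 = 1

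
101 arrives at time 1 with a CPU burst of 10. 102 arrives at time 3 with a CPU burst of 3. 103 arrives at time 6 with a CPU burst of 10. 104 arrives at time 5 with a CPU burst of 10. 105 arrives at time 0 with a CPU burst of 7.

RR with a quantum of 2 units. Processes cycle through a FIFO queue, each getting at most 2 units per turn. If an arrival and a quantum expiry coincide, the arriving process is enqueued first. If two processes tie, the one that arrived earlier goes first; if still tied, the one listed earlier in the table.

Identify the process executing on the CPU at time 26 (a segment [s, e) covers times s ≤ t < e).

104

Schedule: | 105 0-2 | 101 2-4 | 105 4-6 | 102 6-8 | 101 8-10 | 104 10-12 | 103 12-14 | 105 14-16 | 102 16-17 | 101 17-19 | 104 19-21 | 103 21-23 | 105 23-24 | 101 24-26 | 104 26-28 | 103 28-30 | 101 30-32 | 104 32-34 | 103 34-36 | 104 36-38 | 103 38-40 |
Completion: 101=32  102=17  103=40  104=38  105=24
Turnaround (C−A): 101=31  102=14  103=34  104=33  105=24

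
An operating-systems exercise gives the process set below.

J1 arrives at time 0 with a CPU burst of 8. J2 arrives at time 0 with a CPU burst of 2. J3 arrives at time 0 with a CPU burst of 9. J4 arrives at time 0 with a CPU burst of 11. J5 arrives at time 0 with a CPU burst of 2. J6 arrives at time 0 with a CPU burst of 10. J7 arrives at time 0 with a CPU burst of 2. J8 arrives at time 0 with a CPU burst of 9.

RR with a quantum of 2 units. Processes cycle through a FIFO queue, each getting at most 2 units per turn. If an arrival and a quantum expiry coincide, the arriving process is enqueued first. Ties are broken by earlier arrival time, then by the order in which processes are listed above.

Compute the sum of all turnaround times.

Schedule: | J1 0-2 | J2 2-4 | J3 4-6 | J4 6-8 | J5 8-10 | J6 10-12 | J7 12-14 | J8 14-16 | J1 16-18 | J3 18-20 | J4 20-22 | J6 22-24 | J8 24-26 | J1 26-28 | J3 28-30 | J4 30-32 | J6 32-34 | J8 34-36 | J1 36-38 | J3 38-40 | J4 40-42 | J6 42-44 | J8 44-46 | J3 46-47 | J4 47-49 | J6 49-51 | J8 51-52 | J4 52-53 |
Completion: J1=38  J2=4  J3=47  J4=53  J5=10  J6=51  J7=14  J8=52
Turnaround = completion − arrival: J1=38, J2=4, J3=47, J4=53, J5=10, J6=51, J7=14, J8=52
Total turnaround = 38 + 4 + 47 + 53 + 10 + 51 + 14 + 52 = 269

269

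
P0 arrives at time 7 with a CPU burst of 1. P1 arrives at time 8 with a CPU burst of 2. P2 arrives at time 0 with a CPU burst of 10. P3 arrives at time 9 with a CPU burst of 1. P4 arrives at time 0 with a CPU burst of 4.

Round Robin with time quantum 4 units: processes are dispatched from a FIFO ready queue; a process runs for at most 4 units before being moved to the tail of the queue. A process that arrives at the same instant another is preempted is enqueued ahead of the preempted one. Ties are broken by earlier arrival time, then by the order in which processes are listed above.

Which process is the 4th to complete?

P3

Schedule: | P2 0-4 | P4 4-8 | P2 8-12 | P0 12-13 | P1 13-15 | P3 15-16 | P2 16-18 |
Completion: P0=13  P1=15  P2=18  P3=16  P4=8
Finish order: P4 → P0 → P1 → P3 → P2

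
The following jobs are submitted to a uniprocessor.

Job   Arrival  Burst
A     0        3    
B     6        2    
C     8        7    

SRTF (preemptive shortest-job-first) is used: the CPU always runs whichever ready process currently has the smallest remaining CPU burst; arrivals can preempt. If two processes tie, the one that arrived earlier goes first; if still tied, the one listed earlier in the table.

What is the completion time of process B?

Gantt: | A 0-3 | idle 3-6 | B 6-8 | C 8-15 |
Completion: A=3  B=8  C=15
Turnaround (C−A): A=3  B=2  C=7

8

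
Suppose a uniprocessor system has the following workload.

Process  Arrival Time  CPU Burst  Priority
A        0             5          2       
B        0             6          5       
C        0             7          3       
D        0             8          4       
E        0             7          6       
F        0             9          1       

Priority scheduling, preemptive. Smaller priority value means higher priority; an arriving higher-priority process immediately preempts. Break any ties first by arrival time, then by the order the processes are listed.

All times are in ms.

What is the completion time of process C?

21

Timeline: | F 0-9 | A 9-14 | C 14-21 | D 21-29 | B 29-35 | E 35-42 |
Completion: A=14  B=35  C=21  D=29  E=42  F=9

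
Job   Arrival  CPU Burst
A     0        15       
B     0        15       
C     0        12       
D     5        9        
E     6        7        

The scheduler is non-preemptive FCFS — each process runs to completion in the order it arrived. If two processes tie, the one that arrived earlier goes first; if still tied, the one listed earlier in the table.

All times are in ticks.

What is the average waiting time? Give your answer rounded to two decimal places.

25.40

Timeline: | A 0-15 | B 15-30 | C 30-42 | D 42-51 | E 51-58 |
Completion: A=15  B=30  C=42  D=51  E=58
Turnaround (C−A): A=15  B=30  C=42  D=46  E=52
Waiting times: A=0, B=15, C=30, D=37, E=45
Average waiting = (0+15+30+37+45) / 5 = 127/5 = 25.40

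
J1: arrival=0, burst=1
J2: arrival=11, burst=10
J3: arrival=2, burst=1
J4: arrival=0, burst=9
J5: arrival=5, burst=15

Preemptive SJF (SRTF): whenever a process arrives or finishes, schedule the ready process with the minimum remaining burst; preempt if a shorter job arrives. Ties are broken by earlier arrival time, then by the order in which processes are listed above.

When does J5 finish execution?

36

Schedule: | J1 0-1 | J4 1-2 | J3 2-3 | J4 3-11 | J2 11-21 | J5 21-36 |
Completion: J1=1  J2=21  J3=3  J4=11  J5=36
Turnaround (C−A): J1=1  J2=10  J3=1  J4=11  J5=31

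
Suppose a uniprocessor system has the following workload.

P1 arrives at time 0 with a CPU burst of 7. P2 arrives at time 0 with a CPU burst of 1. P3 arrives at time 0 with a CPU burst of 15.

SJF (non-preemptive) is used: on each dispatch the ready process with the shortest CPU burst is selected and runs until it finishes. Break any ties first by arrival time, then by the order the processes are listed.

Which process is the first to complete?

Gantt: | P2 0-1 | P1 1-8 | P3 8-23 |
Completion: P1=8  P2=1  P3=23
Finish order: P2 → P1 → P3

P2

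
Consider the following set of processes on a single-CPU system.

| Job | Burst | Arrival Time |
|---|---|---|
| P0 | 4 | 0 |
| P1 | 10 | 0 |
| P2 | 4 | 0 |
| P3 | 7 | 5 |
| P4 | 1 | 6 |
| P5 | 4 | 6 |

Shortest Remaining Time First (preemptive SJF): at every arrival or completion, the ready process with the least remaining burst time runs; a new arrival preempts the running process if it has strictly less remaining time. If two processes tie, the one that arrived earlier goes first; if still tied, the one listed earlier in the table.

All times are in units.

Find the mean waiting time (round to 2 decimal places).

Schedule: | P0 0-4 | P2 4-6 | P4 6-7 | P2 7-9 | P5 9-13 | P3 13-20 | P1 20-30 |
Completion: P0=4  P1=30  P2=9  P3=20  P4=7  P5=13
Turnaround (C−A): P0=4  P1=30  P2=9  P3=15  P4=1  P5=7
Waiting times: P0=0, P1=20, P2=5, P3=8, P4=0, P5=3
Average waiting = (0+20+5+8+0+3) / 6 = 36/6 = 6.00

6.00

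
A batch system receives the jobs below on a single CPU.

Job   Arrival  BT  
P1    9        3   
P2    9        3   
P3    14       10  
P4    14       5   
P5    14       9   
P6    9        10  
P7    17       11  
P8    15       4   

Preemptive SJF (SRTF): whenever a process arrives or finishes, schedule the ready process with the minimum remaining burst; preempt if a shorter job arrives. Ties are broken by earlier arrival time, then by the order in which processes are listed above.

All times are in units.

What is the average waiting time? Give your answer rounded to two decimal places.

Schedule: | idle 0-9 | P1 9-12 | P2 12-15 | P8 15-19 | P4 19-24 | P5 24-33 | P6 33-43 | P3 43-53 | P7 53-64 |
Completion: P1=12  P2=15  P3=53  P4=24  P5=33  P6=43  P7=64  P8=19
Turnaround (C−A): P1=3  P2=6  P3=39  P4=10  P5=19  P6=34  P7=47  P8=4
Waiting times: P1=0, P2=3, P3=29, P4=5, P5=10, P6=24, P7=36, P8=0
Average waiting = (0+3+29+5+10+24+36+0) / 8 = 107/8 = 13.38

13.38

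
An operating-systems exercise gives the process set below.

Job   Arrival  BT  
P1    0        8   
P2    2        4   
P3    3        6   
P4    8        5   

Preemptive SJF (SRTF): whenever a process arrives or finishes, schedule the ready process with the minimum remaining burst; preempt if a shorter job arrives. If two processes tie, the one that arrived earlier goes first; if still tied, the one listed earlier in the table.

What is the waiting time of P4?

Schedule: | P1 0-2 | P2 2-6 | P1 6-12 | P4 12-17 | P3 17-23 |
Completion: P1=12  P2=6  P3=23  P4=17
Waiting(P4) = turnaround − burst = 9 − 5 = 4

4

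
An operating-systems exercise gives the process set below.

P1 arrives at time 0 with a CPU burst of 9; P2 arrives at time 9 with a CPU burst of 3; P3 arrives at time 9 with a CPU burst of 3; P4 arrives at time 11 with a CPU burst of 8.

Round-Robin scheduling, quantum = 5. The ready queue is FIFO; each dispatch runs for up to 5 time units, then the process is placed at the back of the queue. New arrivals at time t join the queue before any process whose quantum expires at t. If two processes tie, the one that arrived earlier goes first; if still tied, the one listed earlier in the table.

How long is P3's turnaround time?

6

Gantt: | P1 0-9 | P2 9-12 | P3 12-15 | P4 15-23 |
Completion: P1=9  P2=12  P3=15  P4=23
Turnaround (C−A): P1=9  P2=3  P3=6  P4=12
Turnaround(P3) = completion − arrival = 15 − 9 = 6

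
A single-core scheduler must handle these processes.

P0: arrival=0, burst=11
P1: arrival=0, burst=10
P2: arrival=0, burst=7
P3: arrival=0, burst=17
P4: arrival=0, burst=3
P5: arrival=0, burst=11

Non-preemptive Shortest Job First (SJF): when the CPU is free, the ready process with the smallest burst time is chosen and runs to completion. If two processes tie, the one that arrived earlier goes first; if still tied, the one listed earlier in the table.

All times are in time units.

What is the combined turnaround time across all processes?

Gantt: | P4 0-3 | P2 3-10 | P1 10-20 | P0 20-31 | P5 31-42 | P3 42-59 |
Completion: P0=31  P1=20  P2=10  P3=59  P4=3  P5=42
Turnaround (C−A): P0=31  P1=20  P2=10  P3=59  P4=3  P5=42
Turnaround = completion − arrival: P0=31, P1=20, P2=10, P3=59, P4=3, P5=42
Total turnaround = 31 + 20 + 10 + 59 + 3 + 42 = 165

165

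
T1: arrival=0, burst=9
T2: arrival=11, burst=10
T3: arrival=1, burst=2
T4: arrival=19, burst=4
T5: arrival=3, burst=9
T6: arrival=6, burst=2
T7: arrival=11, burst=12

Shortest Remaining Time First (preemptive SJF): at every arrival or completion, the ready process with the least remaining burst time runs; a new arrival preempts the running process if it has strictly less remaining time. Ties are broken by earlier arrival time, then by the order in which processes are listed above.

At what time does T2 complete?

36

Gantt: | T1 0-1 | T3 1-3 | T1 3-6 | T6 6-8 | T1 8-13 | T5 13-22 | T4 22-26 | T2 26-36 | T7 36-48 |
Completion: T1=13  T2=36  T3=3  T4=26  T5=22  T6=8  T7=48
Turnaround (C−A): T1=13  T2=25  T3=2  T4=7  T5=19  T6=2  T7=37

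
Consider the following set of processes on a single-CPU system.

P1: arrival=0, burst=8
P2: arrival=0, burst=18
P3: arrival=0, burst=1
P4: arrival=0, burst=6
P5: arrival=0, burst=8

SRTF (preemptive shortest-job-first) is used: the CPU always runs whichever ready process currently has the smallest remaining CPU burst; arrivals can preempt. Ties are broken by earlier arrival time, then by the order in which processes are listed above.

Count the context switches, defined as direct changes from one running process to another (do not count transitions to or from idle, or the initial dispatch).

4

Schedule: | P3 0-1 | P4 1-7 | P1 7-15 | P5 15-23 | P2 23-41 |
Completion: P1=15  P2=41  P3=1  P4=7  P5=23
Turnaround (C−A): P1=15  P2=41  P3=1  P4=7  P5=23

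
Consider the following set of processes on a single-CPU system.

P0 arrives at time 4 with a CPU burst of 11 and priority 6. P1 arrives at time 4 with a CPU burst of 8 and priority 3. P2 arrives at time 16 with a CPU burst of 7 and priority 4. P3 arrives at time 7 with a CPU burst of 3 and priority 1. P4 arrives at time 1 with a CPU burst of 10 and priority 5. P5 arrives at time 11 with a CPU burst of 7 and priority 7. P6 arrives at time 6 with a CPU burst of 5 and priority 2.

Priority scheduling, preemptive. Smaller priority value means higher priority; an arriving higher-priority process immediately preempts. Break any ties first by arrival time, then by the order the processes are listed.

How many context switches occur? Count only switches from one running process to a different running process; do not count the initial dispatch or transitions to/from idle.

9

Timeline: | idle 0-1 | P4 1-4 | P1 4-6 | P6 6-7 | P3 7-10 | P6 10-14 | P1 14-20 | P2 20-27 | P4 27-34 | P0 34-45 | P5 45-52 |
Completion: P0=45  P1=20  P2=27  P3=10  P4=34  P5=52  P6=14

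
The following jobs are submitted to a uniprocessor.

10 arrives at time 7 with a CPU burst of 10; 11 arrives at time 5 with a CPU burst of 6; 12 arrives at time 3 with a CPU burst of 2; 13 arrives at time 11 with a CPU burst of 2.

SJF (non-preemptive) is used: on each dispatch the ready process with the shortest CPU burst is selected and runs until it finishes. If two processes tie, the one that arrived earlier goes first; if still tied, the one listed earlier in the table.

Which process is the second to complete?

11

Timeline: | idle 0-3 | 12 3-5 | 11 5-11 | 13 11-13 | 10 13-23 |
Completion: 10=23  11=11  12=5  13=13
Turnaround (C−A): 10=16  11=6  12=2  13=2
Finish order: 12 → 11 → 13 → 10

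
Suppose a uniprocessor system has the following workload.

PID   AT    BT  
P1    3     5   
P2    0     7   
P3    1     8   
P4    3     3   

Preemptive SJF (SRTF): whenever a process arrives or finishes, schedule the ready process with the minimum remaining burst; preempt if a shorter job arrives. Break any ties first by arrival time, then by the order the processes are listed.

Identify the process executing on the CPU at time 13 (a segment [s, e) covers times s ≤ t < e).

P1

Schedule: | P2 0-3 | P4 3-6 | P2 6-10 | P1 10-15 | P3 15-23 |
Completion: P1=15  P2=10  P3=23  P4=6
Turnaround (C−A): P1=12  P2=10  P3=22  P4=3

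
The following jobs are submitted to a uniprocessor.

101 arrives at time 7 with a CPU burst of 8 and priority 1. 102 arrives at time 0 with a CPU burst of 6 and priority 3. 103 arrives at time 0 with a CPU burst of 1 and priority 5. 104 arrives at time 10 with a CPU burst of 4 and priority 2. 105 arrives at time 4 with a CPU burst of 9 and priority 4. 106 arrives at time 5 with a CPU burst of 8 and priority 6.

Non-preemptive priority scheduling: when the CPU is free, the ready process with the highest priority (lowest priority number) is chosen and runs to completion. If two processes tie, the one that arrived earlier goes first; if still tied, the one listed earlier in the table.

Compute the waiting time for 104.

Schedule: | 102 0-6 | 105 6-15 | 101 15-23 | 104 23-27 | 103 27-28 | 106 28-36 |
Completion: 101=23  102=6  103=28  104=27  105=15  106=36
Turnaround (C−A): 101=16  102=6  103=28  104=17  105=11  106=31
Waiting(104) = turnaround − burst = 17 − 4 = 13

13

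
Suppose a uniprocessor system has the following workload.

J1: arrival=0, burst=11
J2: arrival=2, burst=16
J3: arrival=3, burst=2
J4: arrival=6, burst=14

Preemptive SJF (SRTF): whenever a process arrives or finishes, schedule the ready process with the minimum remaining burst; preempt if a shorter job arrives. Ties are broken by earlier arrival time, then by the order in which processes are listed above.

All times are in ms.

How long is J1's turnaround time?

13

Schedule: | J1 0-3 | J3 3-5 | J1 5-13 | J4 13-27 | J2 27-43 |
Completion: J1=13  J2=43  J3=5  J4=27
Turnaround(J1) = completion − arrival = 13 − 0 = 13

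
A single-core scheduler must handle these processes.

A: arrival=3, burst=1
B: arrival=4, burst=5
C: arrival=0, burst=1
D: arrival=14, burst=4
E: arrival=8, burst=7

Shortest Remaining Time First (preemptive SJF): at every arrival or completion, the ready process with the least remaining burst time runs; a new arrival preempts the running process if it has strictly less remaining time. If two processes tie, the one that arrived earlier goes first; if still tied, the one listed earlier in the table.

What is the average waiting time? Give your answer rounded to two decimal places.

0.60

Schedule: | C 0-1 | idle 1-3 | A 3-4 | B 4-9 | E 9-16 | D 16-20 |
Completion: A=4  B=9  C=1  D=20  E=16
Turnaround (C−A): A=1  B=5  C=1  D=6  E=8
Waiting times: A=0, B=0, C=0, D=2, E=1
Average waiting = (0+0+0+2+1) / 5 = 3/5 = 0.60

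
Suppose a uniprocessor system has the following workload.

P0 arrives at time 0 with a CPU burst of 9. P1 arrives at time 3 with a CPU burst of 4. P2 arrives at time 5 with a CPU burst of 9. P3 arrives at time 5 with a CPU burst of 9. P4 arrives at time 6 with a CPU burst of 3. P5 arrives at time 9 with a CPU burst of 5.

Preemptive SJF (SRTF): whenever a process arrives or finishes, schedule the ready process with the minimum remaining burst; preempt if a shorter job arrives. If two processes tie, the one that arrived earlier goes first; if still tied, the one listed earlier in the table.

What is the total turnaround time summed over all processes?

Timeline: | P0 0-3 | P1 3-7 | P4 7-10 | P5 10-15 | P0 15-21 | P2 21-30 | P3 30-39 |
Completion: P0=21  P1=7  P2=30  P3=39  P4=10  P5=15
Turnaround (C−A): P0=21  P1=4  P2=25  P3=34  P4=4  P5=6
Turnaround = completion − arrival: P0=21, P1=4, P2=25, P3=34, P4=4, P5=6
Total turnaround = 21 + 4 + 25 + 34 + 4 + 6 = 94

94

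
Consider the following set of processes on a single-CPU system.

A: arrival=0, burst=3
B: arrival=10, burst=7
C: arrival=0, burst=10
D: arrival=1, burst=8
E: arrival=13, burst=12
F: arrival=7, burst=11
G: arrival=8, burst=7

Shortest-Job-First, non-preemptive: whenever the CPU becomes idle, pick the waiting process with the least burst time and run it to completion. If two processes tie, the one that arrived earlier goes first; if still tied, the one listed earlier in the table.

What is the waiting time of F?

28

Schedule: | A 0-3 | D 3-11 | G 11-18 | B 18-25 | C 25-35 | F 35-46 | E 46-58 |
Completion: A=3  B=25  C=35  D=11  E=58  F=46  G=18
Waiting(F) = turnaround − burst = 39 − 11 = 28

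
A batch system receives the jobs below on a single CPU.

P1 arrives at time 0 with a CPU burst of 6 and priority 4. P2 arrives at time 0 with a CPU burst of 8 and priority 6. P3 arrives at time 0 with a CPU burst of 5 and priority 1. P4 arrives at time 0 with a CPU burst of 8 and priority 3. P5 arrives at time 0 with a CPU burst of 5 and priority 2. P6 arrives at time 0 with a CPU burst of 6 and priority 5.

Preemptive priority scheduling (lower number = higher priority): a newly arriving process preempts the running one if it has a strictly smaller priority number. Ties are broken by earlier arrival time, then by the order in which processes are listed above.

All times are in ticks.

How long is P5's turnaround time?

Timeline: | P3 0-5 | P5 5-10 | P4 10-18 | P1 18-24 | P6 24-30 | P2 30-38 |
Completion: P1=24  P2=38  P3=5  P4=18  P5=10  P6=30
Turnaround (C−A): P1=24  P2=38  P3=5  P4=18  P5=10  P6=30
Turnaround(P5) = completion − arrival = 10 − 0 = 10

10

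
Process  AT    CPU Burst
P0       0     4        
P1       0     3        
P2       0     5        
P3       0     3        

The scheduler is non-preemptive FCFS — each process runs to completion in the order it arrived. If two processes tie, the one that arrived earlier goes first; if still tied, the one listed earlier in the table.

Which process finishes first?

Gantt: | P0 0-4 | P1 4-7 | P2 7-12 | P3 12-15 |
Completion: P0=4  P1=7  P2=12  P3=15
Finish order: P0 → P1 → P2 → P3

P0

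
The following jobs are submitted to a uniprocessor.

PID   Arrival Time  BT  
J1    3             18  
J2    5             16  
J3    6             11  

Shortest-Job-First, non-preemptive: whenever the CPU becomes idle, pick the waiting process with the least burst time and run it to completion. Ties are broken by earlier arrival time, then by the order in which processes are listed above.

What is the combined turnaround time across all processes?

87

Schedule: | idle 0-3 | J1 3-21 | J3 21-32 | J2 32-48 |
Completion: J1=21  J2=48  J3=32
Turnaround (C−A): J1=18  J2=43  J3=26
Turnaround = completion − arrival: J1=18, J2=43, J3=26
Total turnaround = 18 + 43 + 26 = 87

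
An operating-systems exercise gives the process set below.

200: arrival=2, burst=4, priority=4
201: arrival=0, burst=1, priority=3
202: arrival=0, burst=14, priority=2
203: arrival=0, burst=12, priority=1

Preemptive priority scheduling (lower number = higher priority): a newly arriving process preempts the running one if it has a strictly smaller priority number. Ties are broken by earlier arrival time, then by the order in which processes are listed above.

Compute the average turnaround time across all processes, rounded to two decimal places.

Schedule: | 203 0-12 | 202 12-26 | 201 26-27 | 200 27-31 |
Completion: 200=31  201=27  202=26  203=12
Turnaround times: 200=29, 201=27, 202=26, 203=12
Average turnaround = (29+27+26+12) / 4 = 94/4 = 23.50

23.50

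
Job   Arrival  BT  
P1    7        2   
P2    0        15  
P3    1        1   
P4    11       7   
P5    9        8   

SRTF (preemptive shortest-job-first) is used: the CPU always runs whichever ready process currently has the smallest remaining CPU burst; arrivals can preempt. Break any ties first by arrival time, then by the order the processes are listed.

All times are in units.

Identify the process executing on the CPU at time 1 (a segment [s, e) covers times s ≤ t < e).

Schedule: | P2 0-1 | P3 1-2 | P2 2-7 | P1 7-9 | P5 9-17 | P4 17-24 | P2 24-33 |
Completion: P1=9  P2=33  P3=2  P4=24  P5=17
Turnaround (C−A): P1=2  P2=33  P3=1  P4=13  P5=8

P3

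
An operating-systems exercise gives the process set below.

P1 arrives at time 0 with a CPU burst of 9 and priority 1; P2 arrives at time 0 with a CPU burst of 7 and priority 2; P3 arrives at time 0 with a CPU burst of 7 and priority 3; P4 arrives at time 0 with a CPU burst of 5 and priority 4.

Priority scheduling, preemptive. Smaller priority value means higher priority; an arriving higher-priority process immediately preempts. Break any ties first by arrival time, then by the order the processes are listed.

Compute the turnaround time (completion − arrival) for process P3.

23

Gantt: | P1 0-9 | P2 9-16 | P3 16-23 | P4 23-28 |
Completion: P1=9  P2=16  P3=23  P4=28
Turnaround(P3) = completion − arrival = 23 − 0 = 23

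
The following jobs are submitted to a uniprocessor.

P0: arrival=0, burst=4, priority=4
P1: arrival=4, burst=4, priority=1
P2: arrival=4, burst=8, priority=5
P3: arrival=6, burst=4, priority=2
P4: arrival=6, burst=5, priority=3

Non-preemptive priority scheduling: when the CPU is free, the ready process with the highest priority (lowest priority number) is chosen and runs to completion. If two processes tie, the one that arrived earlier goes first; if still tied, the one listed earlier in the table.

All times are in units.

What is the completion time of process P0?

4

Schedule: | P0 0-4 | P1 4-8 | P3 8-12 | P4 12-17 | P2 17-25 |
Completion: P0=4  P1=8  P2=25  P3=12  P4=17
Turnaround (C−A): P0=4  P1=4  P2=21  P3=6  P4=11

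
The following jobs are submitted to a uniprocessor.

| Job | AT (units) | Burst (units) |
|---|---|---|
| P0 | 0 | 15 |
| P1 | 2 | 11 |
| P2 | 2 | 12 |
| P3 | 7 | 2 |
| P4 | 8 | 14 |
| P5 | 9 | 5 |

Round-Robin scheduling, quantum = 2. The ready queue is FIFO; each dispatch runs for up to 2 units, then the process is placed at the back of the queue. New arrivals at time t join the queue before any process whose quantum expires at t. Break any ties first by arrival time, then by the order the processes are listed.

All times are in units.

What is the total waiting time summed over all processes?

180

Schedule: | P0 0-2 | P1 2-4 | P2 4-6 | P0 6-8 | P1 8-10 | P2 10-12 | P3 12-14 | P4 14-16 | P0 16-18 | P5 18-20 | P1 20-22 | P2 22-24 | P4 24-26 | P0 26-28 | P5 28-30 | P1 30-32 | P2 32-34 | P4 34-36 | P0 36-38 | P5 38-39 | P1 39-41 | P2 41-43 | P4 43-45 | P0 45-47 | P1 47-48 | P2 48-50 | P4 50-52 | P0 52-54 | P4 54-56 | P0 56-57 | P4 57-59 |
Completion: P0=57  P1=48  P2=50  P3=14  P4=59  P5=39
Turnaround (C−A): P0=57  P1=46  P2=48  P3=7  P4=51  P5=30
Waiting = turnaround − burst: P0=42, P1=35, P2=36, P3=5, P4=37, P5=25
Total waiting = 42 + 35 + 36 + 5 + 37 + 25 = 180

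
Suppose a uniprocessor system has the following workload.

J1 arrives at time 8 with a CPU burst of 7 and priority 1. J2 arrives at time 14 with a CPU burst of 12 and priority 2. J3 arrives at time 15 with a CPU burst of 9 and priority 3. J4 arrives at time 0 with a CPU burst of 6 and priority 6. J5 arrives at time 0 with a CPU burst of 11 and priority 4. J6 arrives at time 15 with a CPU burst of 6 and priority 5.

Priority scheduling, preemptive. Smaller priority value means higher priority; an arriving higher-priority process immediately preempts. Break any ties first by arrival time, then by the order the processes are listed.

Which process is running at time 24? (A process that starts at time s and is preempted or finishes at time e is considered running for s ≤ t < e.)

Schedule: | J5 0-8 | J1 8-15 | J2 15-27 | J3 27-36 | J5 36-39 | J6 39-45 | J4 45-51 |
Completion: J1=15  J2=27  J3=36  J4=51  J5=39  J6=45
Turnaround (C−A): J1=7  J2=13  J3=21  J4=51  J5=39  J6=30

J2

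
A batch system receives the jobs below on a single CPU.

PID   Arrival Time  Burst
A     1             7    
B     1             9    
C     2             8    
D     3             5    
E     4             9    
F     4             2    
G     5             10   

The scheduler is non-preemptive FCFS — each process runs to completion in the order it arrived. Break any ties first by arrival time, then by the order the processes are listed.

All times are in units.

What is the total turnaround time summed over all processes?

Schedule: | idle 0-1 | A 1-8 | B 8-17 | C 17-25 | D 25-30 | E 30-39 | F 39-41 | G 41-51 |
Completion: A=8  B=17  C=25  D=30  E=39  F=41  G=51
Turnaround (C−A): A=7  B=16  C=23  D=27  E=35  F=37  G=46
Turnaround = completion − arrival: A=7, B=16, C=23, D=27, E=35, F=37, G=46
Total turnaround = 7 + 16 + 23 + 27 + 35 + 37 + 46 = 191

191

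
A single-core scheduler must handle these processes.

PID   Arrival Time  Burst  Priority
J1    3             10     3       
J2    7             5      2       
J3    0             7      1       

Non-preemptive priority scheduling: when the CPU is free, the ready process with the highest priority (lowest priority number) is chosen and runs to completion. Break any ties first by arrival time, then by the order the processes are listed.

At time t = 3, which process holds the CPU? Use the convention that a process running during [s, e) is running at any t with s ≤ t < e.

Schedule: | J3 0-7 | J2 7-12 | J1 12-22 |
Completion: J1=22  J2=12  J3=7
Turnaround (C−A): J1=19  J2=5  J3=7

J3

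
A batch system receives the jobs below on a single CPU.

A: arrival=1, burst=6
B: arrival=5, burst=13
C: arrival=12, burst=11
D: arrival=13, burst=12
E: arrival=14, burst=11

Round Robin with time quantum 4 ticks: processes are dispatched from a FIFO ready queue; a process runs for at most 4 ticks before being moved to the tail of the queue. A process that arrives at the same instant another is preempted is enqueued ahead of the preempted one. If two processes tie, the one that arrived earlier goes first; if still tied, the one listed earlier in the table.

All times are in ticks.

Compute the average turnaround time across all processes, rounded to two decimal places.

Timeline: | idle 0-1 | A 1-5 | B 5-9 | A 9-11 | B 11-15 | C 15-19 | D 19-23 | E 23-27 | B 27-31 | C 31-35 | D 35-39 | E 39-43 | B 43-44 | C 44-47 | D 47-51 | E 51-54 |
Completion: A=11  B=44  C=47  D=51  E=54
Turnaround (C−A): A=10  B=39  C=35  D=38  E=40
Turnaround times: A=10, B=39, C=35, D=38, E=40
Average turnaround = (10+39+35+38+40) / 5 = 162/5 = 32.40

32.40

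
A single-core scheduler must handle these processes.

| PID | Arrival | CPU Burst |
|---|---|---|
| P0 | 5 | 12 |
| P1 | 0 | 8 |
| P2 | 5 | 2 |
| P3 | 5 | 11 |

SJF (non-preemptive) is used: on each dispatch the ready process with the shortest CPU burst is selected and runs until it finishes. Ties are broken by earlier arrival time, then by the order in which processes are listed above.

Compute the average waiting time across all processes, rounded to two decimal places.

Timeline: | P1 0-8 | P2 8-10 | P3 10-21 | P0 21-33 |
Completion: P0=33  P1=8  P2=10  P3=21
Waiting times: P0=16, P1=0, P2=3, P3=5
Average waiting = (16+0+3+5) / 4 = 24/4 = 6.00

6.00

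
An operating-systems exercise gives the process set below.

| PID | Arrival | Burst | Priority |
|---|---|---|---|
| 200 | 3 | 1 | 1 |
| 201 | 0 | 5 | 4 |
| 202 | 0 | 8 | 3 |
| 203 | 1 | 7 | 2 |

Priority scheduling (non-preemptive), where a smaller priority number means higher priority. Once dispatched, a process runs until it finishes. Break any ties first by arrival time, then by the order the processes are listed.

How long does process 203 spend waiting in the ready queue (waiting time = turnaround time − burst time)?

8

Gantt: | 202 0-8 | 200 8-9 | 203 9-16 | 201 16-21 |
Completion: 200=9  201=21  202=8  203=16
Waiting(203) = turnaround − burst = 15 − 7 = 8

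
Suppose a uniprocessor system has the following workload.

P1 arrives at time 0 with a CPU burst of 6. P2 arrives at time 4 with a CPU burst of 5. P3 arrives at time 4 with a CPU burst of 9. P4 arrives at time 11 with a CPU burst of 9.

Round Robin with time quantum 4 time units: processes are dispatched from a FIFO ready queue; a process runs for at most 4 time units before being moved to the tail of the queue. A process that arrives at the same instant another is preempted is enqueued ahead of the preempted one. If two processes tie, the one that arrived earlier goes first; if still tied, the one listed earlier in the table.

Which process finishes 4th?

Timeline: | P1 0-4 | P2 4-8 | P3 8-12 | P1 12-14 | P2 14-15 | P4 15-19 | P3 19-23 | P4 23-27 | P3 27-28 | P4 28-29 |
Completion: P1=14  P2=15  P3=28  P4=29
Finish order: P1 → P2 → P3 → P4

P4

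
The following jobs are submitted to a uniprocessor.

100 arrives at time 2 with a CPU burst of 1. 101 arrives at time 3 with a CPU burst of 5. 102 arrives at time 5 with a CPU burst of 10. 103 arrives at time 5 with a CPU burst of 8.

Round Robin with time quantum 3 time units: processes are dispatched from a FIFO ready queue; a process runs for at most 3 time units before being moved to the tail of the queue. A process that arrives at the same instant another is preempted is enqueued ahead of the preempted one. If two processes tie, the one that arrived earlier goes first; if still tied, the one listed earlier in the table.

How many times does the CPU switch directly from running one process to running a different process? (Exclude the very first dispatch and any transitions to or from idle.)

Schedule: | idle 0-2 | 100 2-3 | 101 3-6 | 102 6-9 | 103 9-12 | 101 12-14 | 102 14-17 | 103 17-20 | 102 20-23 | 103 23-25 | 102 25-26 |
Completion: 100=3  101=14  102=26  103=25

9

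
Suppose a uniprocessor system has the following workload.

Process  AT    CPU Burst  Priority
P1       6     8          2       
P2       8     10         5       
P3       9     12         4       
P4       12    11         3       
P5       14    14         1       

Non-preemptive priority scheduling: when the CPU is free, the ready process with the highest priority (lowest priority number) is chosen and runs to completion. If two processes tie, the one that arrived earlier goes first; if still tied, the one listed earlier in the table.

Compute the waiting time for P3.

30

Gantt: | idle 0-6 | P1 6-14 | P5 14-28 | P4 28-39 | P3 39-51 | P2 51-61 |
Completion: P1=14  P2=61  P3=51  P4=39  P5=28
Turnaround (C−A): P1=8  P2=53  P3=42  P4=27  P5=14
Waiting(P3) = turnaround − burst = 42 − 12 = 30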